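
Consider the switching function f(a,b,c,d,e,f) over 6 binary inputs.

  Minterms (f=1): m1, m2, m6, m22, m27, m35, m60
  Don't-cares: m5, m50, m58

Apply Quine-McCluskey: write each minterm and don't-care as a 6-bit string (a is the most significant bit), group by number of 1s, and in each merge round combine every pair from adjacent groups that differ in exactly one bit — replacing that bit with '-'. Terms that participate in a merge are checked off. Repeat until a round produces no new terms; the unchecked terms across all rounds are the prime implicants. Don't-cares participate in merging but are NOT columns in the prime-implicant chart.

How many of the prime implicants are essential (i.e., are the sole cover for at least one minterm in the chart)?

size-2^0 implicants → 000001(✓)  000010(✓)  000101(✓)  000110(✓)  010110(✓)  011011  100011  110010(✓)  111010(✓)  111100
size-2^1 implicants → 0-0110  000-01  000-10  11-010
Unchecked terms (primes): 0-0110, 000-01, 000-10, 011011, 100011, 11-010, 111100
Minterm coverage:
  m1 ⊆ 000-01 [E]
  m2 ⊆ 000-10 [E]
  m6 ⊆ 0-0110,000-10
  m22 ⊆ 0-0110 [E]
  m27 ⊆ 011011 [E]
  m35 ⊆ 100011 [E]
  m60 ⊆ 111100 [E]
E = {0-0110, 000-01, 000-10, 011011, 100011, 111100}

6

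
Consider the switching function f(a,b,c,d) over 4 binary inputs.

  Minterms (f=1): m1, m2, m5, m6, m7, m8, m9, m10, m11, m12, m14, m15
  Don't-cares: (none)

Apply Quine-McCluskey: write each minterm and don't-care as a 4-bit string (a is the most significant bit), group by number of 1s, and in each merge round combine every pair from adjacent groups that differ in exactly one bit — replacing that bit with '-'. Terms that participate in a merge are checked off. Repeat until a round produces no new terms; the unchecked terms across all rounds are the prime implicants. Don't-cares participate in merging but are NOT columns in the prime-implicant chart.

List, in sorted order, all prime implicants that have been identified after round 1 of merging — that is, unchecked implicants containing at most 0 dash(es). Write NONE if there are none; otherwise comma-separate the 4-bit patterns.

size-2^0 implicants → 0001(✓)  0010(✓)  0101(✓)  0110(✓)  0111(✓)  1000(✓)  1001(✓)  1010(✓)  1011(✓)  1100(✓)  1110(✓)  1111(✓)
size-2^1 implicants → -001  -010(✓)  -110(✓)  -111(✓)  0-01  0-10(✓)  01-1  011-(✓)  1-00(✓)  1-10(✓)  1-11(✓)  10-0(✓)  10-1(✓)  100-(✓)  101-(✓)  11-0(✓)  111-(✓)
size-2^2 implicants → --10  -11-  1--0  1-1-  10--
Unchecked terms (primes): --10, -001, -11-, 0-01, 01-1, 1--0, 1-1-, 10--

NONE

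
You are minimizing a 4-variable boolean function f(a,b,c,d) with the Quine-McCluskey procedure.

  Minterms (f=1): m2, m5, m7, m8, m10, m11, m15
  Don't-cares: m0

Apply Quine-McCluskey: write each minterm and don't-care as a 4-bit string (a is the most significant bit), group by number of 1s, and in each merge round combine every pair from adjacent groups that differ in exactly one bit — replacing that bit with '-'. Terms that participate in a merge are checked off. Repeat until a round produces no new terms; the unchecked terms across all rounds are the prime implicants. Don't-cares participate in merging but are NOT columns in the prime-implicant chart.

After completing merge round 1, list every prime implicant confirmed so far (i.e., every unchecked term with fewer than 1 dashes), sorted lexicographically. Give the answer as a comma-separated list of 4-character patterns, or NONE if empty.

[col 0] 0000*, 0010*, 0101*, 0111*, 1000*, 1010*, 1011*, 1111*
[col 1] -000*, -010*, -111, 00-0*, 01-1, 1-11, 10-0*, 101-
[col 2] -0-0
Prime implicants: -0-0, -111, 01-1, 1-11, 101-

NONE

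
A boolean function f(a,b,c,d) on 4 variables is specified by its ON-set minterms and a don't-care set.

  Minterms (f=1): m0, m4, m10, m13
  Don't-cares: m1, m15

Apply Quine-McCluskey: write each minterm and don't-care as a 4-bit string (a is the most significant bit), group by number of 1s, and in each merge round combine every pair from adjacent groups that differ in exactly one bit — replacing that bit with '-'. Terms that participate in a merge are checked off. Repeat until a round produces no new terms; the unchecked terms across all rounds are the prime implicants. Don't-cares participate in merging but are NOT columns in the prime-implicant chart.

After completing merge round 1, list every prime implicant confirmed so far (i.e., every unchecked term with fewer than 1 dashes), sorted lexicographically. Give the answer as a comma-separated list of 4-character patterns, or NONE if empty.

1010

Round 0: 0000✓ 0001✓ 0100✓ 1010 1101✓ 1111✓
Round 1: 0-00 000- 11-1
PIs = {0-00, 000-, 1010, 11-1}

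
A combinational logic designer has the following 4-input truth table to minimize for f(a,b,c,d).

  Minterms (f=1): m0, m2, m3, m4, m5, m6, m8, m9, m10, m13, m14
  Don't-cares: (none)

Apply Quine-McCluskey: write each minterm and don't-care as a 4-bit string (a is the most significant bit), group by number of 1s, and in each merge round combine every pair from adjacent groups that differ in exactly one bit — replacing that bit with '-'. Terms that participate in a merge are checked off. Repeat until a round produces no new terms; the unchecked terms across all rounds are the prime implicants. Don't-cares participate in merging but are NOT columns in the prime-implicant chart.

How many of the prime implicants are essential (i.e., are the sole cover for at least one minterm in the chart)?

size-2^0 implicants → 0000(✓)  0010(✓)  0011(✓)  0100(✓)  0101(✓)  0110(✓)  1000(✓)  1001(✓)  1010(✓)  1101(✓)  1110(✓)
size-2^1 implicants → -000(✓)  -010(✓)  -101  -110(✓)  0-00(✓)  0-10(✓)  00-0(✓)  001-  01-0(✓)  010-  1-01  1-10(✓)  10-0(✓)  100-
size-2^2 implicants → --10  -0-0  0--0
Unchecked terms (primes): --10, -0-0, -101, 0--0, 001-, 010-, 1-01, 100-
Minterm coverage:
  m0 ⊆ -0-0,0--0
  m2 ⊆ --10,-0-0,0--0,001-
  m3 ⊆ 001- [E]
  m4 ⊆ 0--0,010-
  m5 ⊆ -101,010-
  m6 ⊆ --10,0--0
  m8 ⊆ -0-0,100-
  m9 ⊆ 1-01,100-
  m10 ⊆ --10,-0-0
  m13 ⊆ -101,1-01
  m14 ⊆ --10 [E]
E = {--10, 001-}

2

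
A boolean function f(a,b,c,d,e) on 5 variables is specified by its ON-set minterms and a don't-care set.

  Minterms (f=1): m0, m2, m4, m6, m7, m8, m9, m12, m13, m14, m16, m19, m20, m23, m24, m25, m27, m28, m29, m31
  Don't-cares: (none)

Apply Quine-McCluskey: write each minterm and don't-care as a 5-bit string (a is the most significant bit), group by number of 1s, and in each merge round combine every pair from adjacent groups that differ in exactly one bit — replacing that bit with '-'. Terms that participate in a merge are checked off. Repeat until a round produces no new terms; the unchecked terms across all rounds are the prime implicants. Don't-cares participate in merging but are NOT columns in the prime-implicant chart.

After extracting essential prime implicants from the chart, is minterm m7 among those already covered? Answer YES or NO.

NO

Round 0: 00000✓ 00010✓ 00100✓ 00110✓ 00111✓ 01000✓ 01001✓ 01100✓ 01101✓ 01110✓ 10000✓ 10011✓ 10100✓ 10111✓ 11000✓ 11001✓ 11011✓ 11100✓ 11101✓ 11111✓
Round 1: -0000✓ -0100✓ -0111 -1000✓ -1001✓ -1100✓ -1101✓ 0-000✓ 0-100✓ 0-110✓ 00-00✓ 00-10✓ 000-0✓ 001-0✓ 0011- 01-00✓ 01-01✓ 0100-✓ 011-0✓ 0110-✓ 1-000✓ 1-011✓ 1-100✓ 1-111✓ 10-00✓ 10-11✓ 11-00✓ 11-01✓ 11-11✓ 110-1✓ 1100-✓ 111-1✓ 1110-✓
Round 2: --000✓ --100✓ -0-00✓ -1-00✓ -1-01✓ -100-✓ -110-✓ 0--00✓ 0-1-0 00--0 01-0-✓ 1--00✓ 1--11 11--1 11-0-✓
Round 3: ---00 -1-0-
PIs = {---00, -0111, -1-0-, 0-1-0, 00--0, 0011-, 1--11, 11--1}
Coverage chart:
  m0: ---00,00--0
  m2: 00--0 ←essential
  m4: ---00,0-1-0,00--0
  m6: 0-1-0,00--0,0011-
  m7: -0111,0011-
  m8: ---00,-1-0-
  m9: -1-0- ←essential
  m12: ---00,-1-0-,0-1-0
  m13: -1-0- ←essential
  m14: 0-1-0 ←essential
  m16: ---00 ←essential
  m19: 1--11 ←essential
  m20: ---00 ←essential
  m23: -0111,1--11
  m24: ---00,-1-0-
  m25: -1-0-,11--1
  m27: 1--11,11--1
  m28: ---00,-1-0-
  m29: -1-0-,11--1
  m31: 1--11,11--1
Essential: ---00, -1-0-, 0-1-0, 00--0, 1--11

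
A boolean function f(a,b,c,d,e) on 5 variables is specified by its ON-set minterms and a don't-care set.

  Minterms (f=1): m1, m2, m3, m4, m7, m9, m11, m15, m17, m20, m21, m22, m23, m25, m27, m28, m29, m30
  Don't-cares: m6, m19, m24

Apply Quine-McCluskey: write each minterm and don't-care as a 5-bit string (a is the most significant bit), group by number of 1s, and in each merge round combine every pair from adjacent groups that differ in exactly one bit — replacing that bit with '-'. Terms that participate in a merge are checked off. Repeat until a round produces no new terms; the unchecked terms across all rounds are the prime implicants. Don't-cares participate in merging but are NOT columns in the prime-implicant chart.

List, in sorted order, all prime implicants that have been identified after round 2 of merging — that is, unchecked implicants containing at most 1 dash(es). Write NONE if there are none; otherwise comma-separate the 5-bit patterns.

NONE

Round 0: 00001✓ 00010✓ 00011✓ 00100✓ 00110✓ 00111✓ 01001✓ 01011✓ 01111✓ 10001✓ 10011✓ 10100✓ 10101✓ 10110✓ 10111✓ 11000✓ 11001✓ 11011✓ 11100✓ 11101✓ 11110✓
Round 1: -0001✓ -0011✓ -0100✓ -0110✓ -0111✓ -1001✓ -1011✓ 0-001✓ 0-011✓ 0-111✓ 00-10✓ 00-11✓ 000-1✓ 0001-✓ 001-0✓ 0011-✓ 01-11✓ 010-1✓ 1-001✓ 1-011✓ 1-100✓ 1-101✓ 1-110✓ 10-01✓ 10-11✓ 100-1✓ 101-0✓ 101-1✓ 1010-✓ 1011-✓ 11-00✓ 11-01✓ 110-1✓ 1100-✓ 111-0✓ 1110-✓
Round 2: --001✓ --011✓ -0-11 -00-1✓ -01-0 -011- -10-1✓ 0--11 0-0-1✓ 00-1- 1--01 1-0-1✓ 1-1-0 1-10- 10--1 101-- 11-0-
Round 3: --0-1
PIs = {--0-1, -0-11, -01-0, -011-, 0--11, 00-1-, 1--01, 1-1-0, 1-10-, 10--1, 101--, 11-0-}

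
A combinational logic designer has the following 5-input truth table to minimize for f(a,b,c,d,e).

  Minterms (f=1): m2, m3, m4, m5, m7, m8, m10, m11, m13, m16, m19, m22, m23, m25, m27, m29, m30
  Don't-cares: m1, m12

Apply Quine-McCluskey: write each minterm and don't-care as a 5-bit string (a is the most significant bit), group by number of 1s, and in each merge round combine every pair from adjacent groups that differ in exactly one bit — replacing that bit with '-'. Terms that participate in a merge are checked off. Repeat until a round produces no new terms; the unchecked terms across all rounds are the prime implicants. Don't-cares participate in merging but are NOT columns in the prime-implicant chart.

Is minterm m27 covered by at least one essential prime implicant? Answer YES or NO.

[col 0] 00001*, 00010*, 00011*, 00100*, 00101*, 00111*, 01000*, 01010*, 01011*, 01100*, 01101*, 10000, 10011*, 10110*, 10111*, 11001*, 11011*, 11101*, 11110*
[col 1] -0011*, -0111*, -1011*, -1101, 0-010*, 0-011*, 0-100*, 0-101*, 00-01*, 00-11*, 000-1*, 0001-*, 001-1*, 0010-*, 01-00, 010-0, 0101-*, 0110-*, 1-011*, 1-110, 10-11*, 1011-, 11-01, 110-1
[col 2] --011, -0-11, 0-01-, 0-10-, 00--1
Prime implicants: --011, -0-11, -1101, 0-01-, 0-10-, 00--1, 01-00, 010-0, 1-110, 10000, 1011-, 11-01, 110-1
PI chart (minterm → PIs covering it):
  2 | 0-01-  (sole → essential)
  3 | --011,-0-11,0-01-,00--1
  4 | 0-10-  (sole → essential)
  5 | 0-10-,00--1
  7 | -0-11,00--1
  8 | 01-00,010-0
  10 | 0-01-,010-0
  11 | --011,0-01-
  13 | -1101,0-10-
  16 | 10000  (sole → essential)
  19 | --011,-0-11
  22 | 1-110,1011-
  23 | -0-11,1011-
  25 | 11-01,110-1
  27 | --011,110-1
  29 | -1101,11-01
  30 | 1-110  (sole → essential)
Essential prime implicants: 0-01-, 0-10-, 1-110, 10000

NO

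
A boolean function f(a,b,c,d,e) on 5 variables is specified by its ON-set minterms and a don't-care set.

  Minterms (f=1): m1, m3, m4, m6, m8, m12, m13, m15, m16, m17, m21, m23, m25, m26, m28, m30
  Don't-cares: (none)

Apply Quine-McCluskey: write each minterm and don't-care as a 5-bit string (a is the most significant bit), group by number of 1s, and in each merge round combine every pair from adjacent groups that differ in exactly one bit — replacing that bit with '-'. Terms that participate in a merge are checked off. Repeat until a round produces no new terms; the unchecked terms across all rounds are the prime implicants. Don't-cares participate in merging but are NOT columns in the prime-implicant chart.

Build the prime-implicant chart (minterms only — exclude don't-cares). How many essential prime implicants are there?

size-2^0 implicants → 00001(✓)  00011(✓)  00100(✓)  00110(✓)  01000(✓)  01100(✓)  01101(✓)  01111(✓)  10000(✓)  10001(✓)  10101(✓)  10111(✓)  11001(✓)  11010(✓)  11100(✓)  11110(✓)
size-2^1 implicants → -0001  -1100  0-100  000-1  001-0  01-00  011-1  0110-  1-001  10-01  1000-  101-1  11-10  111-0
Unchecked terms (primes): -0001, -1100, 0-100, 000-1, 001-0, 01-00, 011-1, 0110-, 1-001, 10-01, 1000-, 101-1, 11-10, 111-0
Minterm coverage:
  m1 ⊆ -0001,000-1
  m3 ⊆ 000-1 [E]
  m4 ⊆ 0-100,001-0
  m6 ⊆ 001-0 [E]
  m8 ⊆ 01-00 [E]
  m12 ⊆ -1100,0-100,01-00,0110-
  m13 ⊆ 011-1,0110-
  m15 ⊆ 011-1 [E]
  m16 ⊆ 1000- [E]
  m17 ⊆ -0001,1-001,10-01,1000-
  m21 ⊆ 10-01,101-1
  m23 ⊆ 101-1 [E]
  m25 ⊆ 1-001 [E]
  m26 ⊆ 11-10 [E]
  m28 ⊆ -1100,111-0
  m30 ⊆ 11-10,111-0
E = {000-1, 001-0, 01-00, 011-1, 1-001, 1000-, 101-1, 11-10}

8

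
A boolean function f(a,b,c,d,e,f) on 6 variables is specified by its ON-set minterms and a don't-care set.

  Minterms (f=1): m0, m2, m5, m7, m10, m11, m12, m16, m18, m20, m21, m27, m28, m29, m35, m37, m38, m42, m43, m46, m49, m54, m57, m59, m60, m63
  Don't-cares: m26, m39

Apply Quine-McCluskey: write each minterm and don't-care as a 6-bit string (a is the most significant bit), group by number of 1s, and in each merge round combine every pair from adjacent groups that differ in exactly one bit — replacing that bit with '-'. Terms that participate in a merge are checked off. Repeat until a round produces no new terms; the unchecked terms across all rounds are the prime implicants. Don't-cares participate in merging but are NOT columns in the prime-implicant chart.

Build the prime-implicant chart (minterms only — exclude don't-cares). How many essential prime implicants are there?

Round 0: 000000✓ 000010✓ 000101✓ 000111✓ 001010✓ 001011✓ 001100✓ 010000✓ 010010✓ 010100✓ 010101✓ 011010✓ 011011✓ 011100✓ 011101✓ 100011✓ 100101✓ 100110✓ 100111✓ 101010✓ 101011✓ 101110✓ 110001✓ 110110✓ 111001✓ 111011✓ 111100✓ 111111✓
Round 1: -00101✓ -00111✓ -01010✓ -01011✓ -11011✓ -11100 0-0000✓ 0-0010✓ 0-0101 0-1010✓ 0-1011✓ 0-1100 00-010✓ 0000-0✓ 0001-1✓ 00101-✓ 01-010✓ 01-100✓ 01-101✓ 010-00 0100-0✓ 01010-✓ 01101-✓ 01110-✓ 1-0110 1-1011✓ 10-011 10-110 100-11 1001-1✓ 10011- 101-10 10101-✓ 11-001 111-11 1110-1
Round 2: --1011 -001-1 -0101- 0--010 0-00-0 0-101- 01-10-
PIs = {--1011, -001-1, -0101-, -11100, 0--010, 0-00-0, 0-0101, 0-101-, 0-1100, 01-10-, 010-00, 1-0110, 10-011, 10-110, 100-11, 10011-, 101-10, 11-001, 111-11, 1110-1}
Coverage chart:
  m0: 0-00-0 ←essential
  m2: 0--010,0-00-0
  m5: -001-1,0-0101
  m7: -001-1 ←essential
  m10: -0101-,0--010,0-101-
  m11: --1011,-0101-,0-101-
  m12: 0-1100 ←essential
  m16: 0-00-0,010-00
  m18: 0--010,0-00-0
  m20: 01-10-,010-00
  m21: 0-0101,01-10-
  m27: --1011,0-101-
  m28: -11100,0-1100,01-10-
  m29: 01-10- ←essential
  m35: 10-011,100-11
  m37: -001-1 ←essential
  m38: 1-0110,10-110,10011-
  m42: -0101-,101-10
  m43: --1011,-0101-,10-011
  m46: 10-110,101-10
  m49: 11-001 ←essential
  m54: 1-0110 ←essential
  m57: 11-001,1110-1
  m59: --1011,111-11,1110-1
  m60: -11100 ←essential
  m63: 111-11 ←essential
Essential: -001-1, -11100, 0-00-0, 0-1100, 01-10-, 1-0110, 11-001, 111-11

8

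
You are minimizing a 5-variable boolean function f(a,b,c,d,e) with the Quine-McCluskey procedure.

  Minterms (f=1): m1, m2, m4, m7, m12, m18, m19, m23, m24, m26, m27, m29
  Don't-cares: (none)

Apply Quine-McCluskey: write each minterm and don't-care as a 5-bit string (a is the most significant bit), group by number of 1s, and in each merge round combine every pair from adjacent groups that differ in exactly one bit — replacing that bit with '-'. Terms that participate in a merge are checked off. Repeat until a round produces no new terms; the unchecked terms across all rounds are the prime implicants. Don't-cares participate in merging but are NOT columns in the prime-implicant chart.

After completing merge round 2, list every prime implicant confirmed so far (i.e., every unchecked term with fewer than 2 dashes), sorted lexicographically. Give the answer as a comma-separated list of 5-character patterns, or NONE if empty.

-0010, -0111, 0-100, 00001, 10-11, 110-0, 11101

[col 0] 00001, 00010*, 00100*, 00111*, 01100*, 10010*, 10011*, 10111*, 11000*, 11010*, 11011*, 11101
[col 1] -0010, -0111, 0-100, 1-010*, 1-011*, 10-11, 1001-*, 110-0, 1101-*
[col 2] 1-01-
Prime implicants: -0010, -0111, 0-100, 00001, 1-01-, 10-11, 110-0, 11101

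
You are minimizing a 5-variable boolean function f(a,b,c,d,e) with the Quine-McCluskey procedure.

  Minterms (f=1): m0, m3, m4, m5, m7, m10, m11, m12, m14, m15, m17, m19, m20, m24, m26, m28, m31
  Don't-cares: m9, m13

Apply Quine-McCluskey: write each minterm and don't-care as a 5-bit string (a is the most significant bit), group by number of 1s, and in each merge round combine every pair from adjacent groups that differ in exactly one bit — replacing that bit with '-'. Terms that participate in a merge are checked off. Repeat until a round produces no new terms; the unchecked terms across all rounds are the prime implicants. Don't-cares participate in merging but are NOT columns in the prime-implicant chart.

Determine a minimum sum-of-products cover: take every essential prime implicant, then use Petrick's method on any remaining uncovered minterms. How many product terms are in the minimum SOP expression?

8

size-2^0 implicants → 00000(✓)  00011(✓)  00100(✓)  00101(✓)  00111(✓)  01001(✓)  01010(✓)  01011(✓)  01100(✓)  01101(✓)  01110(✓)  01111(✓)  10001(✓)  10011(✓)  10100(✓)  11000(✓)  11010(✓)  11100(✓)  11111(✓)
size-2^1 implicants → -0011  -0100(✓)  -1010  -1100(✓)  -1111  0-011(✓)  0-100(✓)  0-101(✓)  0-111(✓)  00-00  00-11(✓)  001-1(✓)  0010-(✓)  01-01(✓)  01-10(✓)  01-11(✓)  010-1(✓)  0101-(✓)  011-0(✓)  011-1(✓)  0110-(✓)  0111-(✓)  1-100(✓)  100-1  11-00  110-0
size-2^2 implicants → --100  0--11  0-1-1  0-10-  01--1  01-1-  011--
Unchecked terms (primes): --100, -0011, -1010, -1111, 0--11, 0-1-1, 0-10-, 00-00, 01--1, 01-1-, 011--, 100-1, 11-00, 110-0
Minterm coverage:
  m0 ⊆ 00-00 [E]
  m3 ⊆ -0011,0--11
  m4 ⊆ --100,0-10-,00-00
  m5 ⊆ 0-1-1,0-10-
  m7 ⊆ 0--11,0-1-1
  m10 ⊆ -1010,01-1-
  m11 ⊆ 0--11,01--1,01-1-
  m12 ⊆ --100,0-10-,011--
  m14 ⊆ 01-1-,011--
  m15 ⊆ -1111,0--11,0-1-1,01--1,01-1-,011--
  m17 ⊆ 100-1 [E]
  m19 ⊆ -0011,100-1
  m20 ⊆ --100 [E]
  m24 ⊆ 11-00,110-0
  m26 ⊆ -1010,110-0
  m28 ⊆ --100,11-00
  m31 ⊆ -1111 [E]
E = {--100, -1111, 00-00, 100-1}
Petrick residual → -0011, 0-1-1, 01-1-, 110-0
Cover = cd'e' + b'c'de + bcde + a'ce + a'b'd'e' + a'bd + ab'c'e + abc'e'  |cover|=8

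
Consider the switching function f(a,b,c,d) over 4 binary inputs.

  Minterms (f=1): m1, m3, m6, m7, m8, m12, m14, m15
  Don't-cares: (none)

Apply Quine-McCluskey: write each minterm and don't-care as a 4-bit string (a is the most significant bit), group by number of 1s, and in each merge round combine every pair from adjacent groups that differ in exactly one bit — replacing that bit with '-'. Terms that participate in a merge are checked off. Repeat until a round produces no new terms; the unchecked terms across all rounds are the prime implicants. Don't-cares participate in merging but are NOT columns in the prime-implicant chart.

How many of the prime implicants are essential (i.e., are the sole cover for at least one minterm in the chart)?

3

Round 0: 0001✓ 0011✓ 0110✓ 0111✓ 1000✓ 1100✓ 1110✓ 1111✓
Round 1: -110✓ -111✓ 0-11 00-1 011-✓ 1-00 11-0 111-✓
Round 2: -11-
PIs = {-11-, 0-11, 00-1, 1-00, 11-0}
Coverage chart:
  m1: 00-1 ←essential
  m3: 0-11,00-1
  m6: -11- ←essential
  m7: -11-,0-11
  m8: 1-00 ←essential
  m12: 1-00,11-0
  m14: -11-,11-0
  m15: -11- ←essential
Essential: -11-, 00-1, 1-00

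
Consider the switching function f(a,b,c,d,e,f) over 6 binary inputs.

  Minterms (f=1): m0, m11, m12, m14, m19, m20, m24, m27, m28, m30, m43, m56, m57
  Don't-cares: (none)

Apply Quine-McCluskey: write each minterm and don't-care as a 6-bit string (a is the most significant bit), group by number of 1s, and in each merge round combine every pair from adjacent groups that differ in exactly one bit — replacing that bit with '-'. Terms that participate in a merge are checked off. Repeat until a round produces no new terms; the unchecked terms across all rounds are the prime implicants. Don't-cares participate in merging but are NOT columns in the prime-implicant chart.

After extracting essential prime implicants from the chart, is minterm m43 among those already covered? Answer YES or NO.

YES

[col 0] 000000, 001011*, 001100*, 001110*, 010011*, 010100*, 011000*, 011011*, 011100*, 011110*, 101011*, 111000*, 111001*
[col 1] -01011, -11000, 0-1011, 0-1100*, 0-1110*, 0011-0*, 01-011, 01-100, 011-00, 0111-0*, 11100-
[col 2] 0-11-0
Prime implicants: -01011, -11000, 0-1011, 0-11-0, 000000, 01-011, 01-100, 011-00, 11100-
PI chart (minterm → PIs covering it):
  0 | 000000  (sole → essential)
  11 | -01011,0-1011
  12 | 0-11-0  (sole → essential)
  14 | 0-11-0  (sole → essential)
  19 | 01-011  (sole → essential)
  20 | 01-100  (sole → essential)
  24 | -11000,011-00
  27 | 0-1011,01-011
  28 | 0-11-0,01-100,011-00
  30 | 0-11-0  (sole → essential)
  43 | -01011  (sole → essential)
  56 | -11000,11100-
  57 | 11100-  (sole → essential)
Essential prime implicants: -01011, 0-11-0, 000000, 01-011, 01-100, 11100-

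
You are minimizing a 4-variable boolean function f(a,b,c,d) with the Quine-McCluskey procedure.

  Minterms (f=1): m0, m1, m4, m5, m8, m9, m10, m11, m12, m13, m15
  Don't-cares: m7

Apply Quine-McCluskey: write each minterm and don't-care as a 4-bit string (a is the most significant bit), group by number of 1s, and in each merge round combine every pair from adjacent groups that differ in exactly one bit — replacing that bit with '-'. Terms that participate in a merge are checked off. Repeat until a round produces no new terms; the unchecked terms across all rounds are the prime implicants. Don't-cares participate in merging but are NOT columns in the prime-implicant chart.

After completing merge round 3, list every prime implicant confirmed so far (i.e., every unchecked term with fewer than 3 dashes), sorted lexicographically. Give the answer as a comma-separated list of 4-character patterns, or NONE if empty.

-1-1, 1--1, 10--

[col 0] 0000*, 0001*, 0100*, 0101*, 0111*, 1000*, 1001*, 1010*, 1011*, 1100*, 1101*, 1111*
[col 1] -000*, -001*, -100*, -101*, -111*, 0-00*, 0-01*, 000-*, 01-1*, 010-*, 1-00*, 1-01*, 1-11*, 10-0*, 10-1*, 100-*, 101-*, 11-1*, 110-*
[col 2] --00*, --01*, -00-*, -1-1, -10-*, 0-0-*, 1--1, 1-0-*, 10--
[col 3] --0-
Prime implicants: --0-, -1-1, 1--1, 10--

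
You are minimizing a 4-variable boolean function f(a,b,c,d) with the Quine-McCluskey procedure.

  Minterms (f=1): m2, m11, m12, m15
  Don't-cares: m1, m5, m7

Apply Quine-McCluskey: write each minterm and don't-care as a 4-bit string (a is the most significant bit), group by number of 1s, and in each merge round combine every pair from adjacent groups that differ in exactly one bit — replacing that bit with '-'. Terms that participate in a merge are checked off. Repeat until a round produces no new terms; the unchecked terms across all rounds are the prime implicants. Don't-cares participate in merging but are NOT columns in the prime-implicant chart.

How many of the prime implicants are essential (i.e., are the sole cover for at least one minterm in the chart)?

Round 0: 0001✓ 0010 0101✓ 0111✓ 1011✓ 1100 1111✓
Round 1: -111 0-01 01-1 1-11
PIs = {-111, 0-01, 0010, 01-1, 1-11, 1100}
Coverage chart:
  m2: 0010 ←essential
  m11: 1-11 ←essential
  m12: 1100 ←essential
  m15: -111,1-11
Essential: 0010, 1-11, 1100

3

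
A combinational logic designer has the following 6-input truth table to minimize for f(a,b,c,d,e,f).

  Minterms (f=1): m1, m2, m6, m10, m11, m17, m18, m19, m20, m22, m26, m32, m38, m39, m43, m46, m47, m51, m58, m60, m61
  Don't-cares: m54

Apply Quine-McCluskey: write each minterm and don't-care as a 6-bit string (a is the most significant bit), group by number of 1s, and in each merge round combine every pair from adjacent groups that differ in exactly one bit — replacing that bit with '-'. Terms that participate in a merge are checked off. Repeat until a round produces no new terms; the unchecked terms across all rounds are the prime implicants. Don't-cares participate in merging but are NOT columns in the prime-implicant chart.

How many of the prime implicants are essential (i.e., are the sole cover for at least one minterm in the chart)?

[col 0] 000001*, 000010*, 000110*, 001010*, 001011*, 010001*, 010010*, 010011*, 010100*, 010110*, 011010*, 100000, 100110*, 100111*, 101011*, 101110*, 101111*, 110011*, 110110*, 111010*, 111100*, 111101*
[col 1] -00110*, -01011, -10011, -10110*, -11010, 0-0001, 0-0010*, 0-0110*, 0-1010*, 00-010*, 000-10*, 00101-, 01-010*, 010-10*, 0100-1, 01001-, 0101-0, 1-0110*, 10-110*, 10-111*, 10011-*, 101-11, 10111-*, 11110-
[col 2] --0110, 0--010, 0-0-10, 10-11-
Prime implicants: --0110, -01011, -10011, -11010, 0--010, 0-0-10, 0-0001, 00101-, 0100-1, 01001-, 0101-0, 10-11-, 100000, 101-11, 11110-
PI chart (minterm → PIs covering it):
  1 | 0-0001  (sole → essential)
  2 | 0--010,0-0-10
  6 | --0110,0-0-10
  10 | 0--010,00101-
  11 | -01011,00101-
  17 | 0-0001,0100-1
  18 | 0--010,0-0-10,01001-
  19 | -10011,0100-1,01001-
  20 | 0101-0  (sole → essential)
  22 | --0110,0-0-10,0101-0
  26 | -11010,0--010
  32 | 100000  (sole → essential)
  38 | --0110,10-11-
  39 | 10-11-  (sole → essential)
  43 | -01011,101-11
  46 | 10-11-  (sole → essential)
  47 | 10-11-,101-11
  51 | -10011  (sole → essential)
  58 | -11010  (sole → essential)
  60 | 11110-  (sole → essential)
  61 | 11110-  (sole → essential)
Essential prime implicants: -10011, -11010, 0-0001, 0101-0, 10-11-, 100000, 11110-

7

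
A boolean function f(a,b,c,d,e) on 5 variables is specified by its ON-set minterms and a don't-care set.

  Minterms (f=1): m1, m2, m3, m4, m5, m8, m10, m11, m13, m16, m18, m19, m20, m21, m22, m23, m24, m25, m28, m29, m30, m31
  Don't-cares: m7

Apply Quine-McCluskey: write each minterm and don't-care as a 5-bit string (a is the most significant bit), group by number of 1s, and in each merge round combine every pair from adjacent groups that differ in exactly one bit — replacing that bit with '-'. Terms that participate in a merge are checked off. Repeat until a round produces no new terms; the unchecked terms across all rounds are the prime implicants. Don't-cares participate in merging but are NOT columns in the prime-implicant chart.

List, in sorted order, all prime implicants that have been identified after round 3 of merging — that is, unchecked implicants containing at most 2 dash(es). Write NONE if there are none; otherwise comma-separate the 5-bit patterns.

--101, -0-11, -001-, -01-1, -010-, -1000, 0-01-, 00--1, 010-0, 1--00, 10--0, 10-1-, 11-0-

size-2^0 implicants → 00001(✓)  00010(✓)  00011(✓)  00100(✓)  00101(✓)  00111(✓)  01000(✓)  01010(✓)  01011(✓)  01101(✓)  10000(✓)  10010(✓)  10011(✓)  10100(✓)  10101(✓)  10110(✓)  10111(✓)  11000(✓)  11001(✓)  11100(✓)  11101(✓)  11110(✓)  11111(✓)
size-2^1 implicants → -0010(✓)  -0011(✓)  -0100(✓)  -0101(✓)  -0111(✓)  -1000  -1101(✓)  0-010(✓)  0-011(✓)  0-101(✓)  00-01(✓)  00-11(✓)  000-1(✓)  0001-(✓)  001-1(✓)  0010-(✓)  010-0  0101-(✓)  1-000(✓)  1-100(✓)  1-101(✓)  1-110(✓)  1-111(✓)  10-00(✓)  10-10(✓)  10-11(✓)  100-0(✓)  1001-(✓)  101-0(✓)  101-1(✓)  1010-(✓)  1011-(✓)  11-00(✓)  11-01(✓)  1100-(✓)  111-0(✓)  111-1(✓)  1110-(✓)  1111-(✓)
size-2^2 implicants → --101  -0-11  -001-  -01-1  -010-  0-01-  00--1  1--00  1-1-0(✓)  1-1-1(✓)  1-10-(✓)  1-11-(✓)  10--0  10-1-  101--(✓)  11-0-  111--(✓)
size-2^3 implicants → 1-1--
Unchecked terms (primes): --101, -0-11, -001-, -01-1, -010-, -1000, 0-01-, 00--1, 010-0, 1--00, 1-1--, 10--0, 10-1-, 11-0-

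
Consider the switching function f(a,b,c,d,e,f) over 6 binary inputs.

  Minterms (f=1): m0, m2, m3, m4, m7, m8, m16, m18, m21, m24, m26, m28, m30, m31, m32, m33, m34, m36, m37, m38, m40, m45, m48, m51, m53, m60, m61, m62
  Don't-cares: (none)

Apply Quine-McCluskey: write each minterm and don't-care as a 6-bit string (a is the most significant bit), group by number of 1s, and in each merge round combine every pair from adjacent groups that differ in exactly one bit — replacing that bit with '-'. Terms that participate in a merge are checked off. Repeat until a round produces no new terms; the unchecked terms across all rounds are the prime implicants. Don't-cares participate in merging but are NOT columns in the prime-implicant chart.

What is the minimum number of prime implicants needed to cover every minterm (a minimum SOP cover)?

13

size-2^0 implicants → 000000(✓)  000010(✓)  000011(✓)  000100(✓)  000111(✓)  001000(✓)  010000(✓)  010010(✓)  010101(✓)  011000(✓)  011010(✓)  011100(✓)  011110(✓)  011111(✓)  100000(✓)  100001(✓)  100010(✓)  100100(✓)  100101(✓)  100110(✓)  101000(✓)  101101(✓)  110000(✓)  110011  110101(✓)  111100(✓)  111101(✓)  111110(✓)
size-2^1 implicants → -00000(✓)  -00010(✓)  -00100(✓)  -01000(✓)  -10000(✓)  -10101  -11100(✓)  -11110(✓)  0-0000(✓)  0-0010(✓)  0-1000(✓)  00-000(✓)  000-00(✓)  000-11  0000-0(✓)  00001-  01-000(✓)  01-010(✓)  0100-0(✓)  011-00(✓)  011-10(✓)  0110-0(✓)  0111-0(✓)  01111-  1-0000(✓)  1-0101(✓)  1-1101(✓)  10-000(✓)  10-101(✓)  100-00(✓)  100-01(✓)  100-10(✓)  1000-0(✓)  10000-(✓)  1001-0(✓)  10010-(✓)  11-101(✓)  1111-0(✓)  11110-
size-2^2 implicants → --0000  -0-000  -00-00  -000-0  -111-0  0--000  0-00-0  01-0-0  011--0  1--101  100--0  100-0-
Unchecked terms (primes): --0000, -0-000, -00-00, -000-0, -10101, -111-0, 0--000, 0-00-0, 000-11, 00001-, 01-0-0, 011--0, 01111-, 1--101, 100--0, 100-0-, 110011, 11110-
Minterm coverage:
  m0 ⊆ --0000,-0-000,-00-00,-000-0,0--000,0-00-0
  m2 ⊆ -000-0,0-00-0,00001-
  m3 ⊆ 000-11,00001-
  m4 ⊆ -00-00 [E]
  m7 ⊆ 000-11 [E]
  m8 ⊆ -0-000,0--000
  m16 ⊆ --0000,0--000,0-00-0,01-0-0
  m18 ⊆ 0-00-0,01-0-0
  m21 ⊆ -10101 [E]
  m24 ⊆ 0--000,01-0-0,011--0
  m26 ⊆ 01-0-0,011--0
  m28 ⊆ -111-0,011--0
  m30 ⊆ -111-0,011--0,01111-
  m31 ⊆ 01111- [E]
  m32 ⊆ --0000,-0-000,-00-00,-000-0,100--0,100-0-
  m33 ⊆ 100-0- [E]
  m34 ⊆ -000-0,100--0
  m36 ⊆ -00-00,100--0,100-0-
  m37 ⊆ 1--101,100-0-
  m38 ⊆ 100--0 [E]
  m40 ⊆ -0-000 [E]
  m45 ⊆ 1--101 [E]
  m48 ⊆ --0000 [E]
  m51 ⊆ 110011 [E]
  m53 ⊆ -10101,1--101
  m60 ⊆ -111-0,11110-
  m61 ⊆ 1--101,11110-
  m62 ⊆ -111-0 [E]
E = {--0000, -0-000, -00-00, -10101, -111-0, 000-11, 01111-, 1--101, 100--0, 100-0-, 110011}
Petrick residual → -000-0, 01-0-0
Cover = c'd'e'f' + b'd'e'f' + b'c'e'f' + b'c'd'f' + bc'de'f + bcdf' + a'b'c'ef + a'bd'f' + a'bcde + ade'f + ab'c'f' + ab'c'e' + abc'd'ef  |cover|=13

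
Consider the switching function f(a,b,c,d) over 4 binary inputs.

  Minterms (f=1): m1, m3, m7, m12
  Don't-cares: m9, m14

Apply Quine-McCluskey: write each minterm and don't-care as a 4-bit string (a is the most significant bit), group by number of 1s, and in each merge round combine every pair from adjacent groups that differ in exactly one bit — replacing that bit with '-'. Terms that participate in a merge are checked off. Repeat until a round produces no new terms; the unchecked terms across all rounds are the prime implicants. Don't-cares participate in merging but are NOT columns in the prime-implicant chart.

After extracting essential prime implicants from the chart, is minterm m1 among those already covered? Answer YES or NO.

Round 0: 0001✓ 0011✓ 0111✓ 1001✓ 1100✓ 1110✓
Round 1: -001 0-11 00-1 11-0
PIs = {-001, 0-11, 00-1, 11-0}
Coverage chart:
  m1: -001,00-1
  m3: 0-11,00-1
  m7: 0-11 ←essential
  m12: 11-0 ←essential
Essential: 0-11, 11-0

NO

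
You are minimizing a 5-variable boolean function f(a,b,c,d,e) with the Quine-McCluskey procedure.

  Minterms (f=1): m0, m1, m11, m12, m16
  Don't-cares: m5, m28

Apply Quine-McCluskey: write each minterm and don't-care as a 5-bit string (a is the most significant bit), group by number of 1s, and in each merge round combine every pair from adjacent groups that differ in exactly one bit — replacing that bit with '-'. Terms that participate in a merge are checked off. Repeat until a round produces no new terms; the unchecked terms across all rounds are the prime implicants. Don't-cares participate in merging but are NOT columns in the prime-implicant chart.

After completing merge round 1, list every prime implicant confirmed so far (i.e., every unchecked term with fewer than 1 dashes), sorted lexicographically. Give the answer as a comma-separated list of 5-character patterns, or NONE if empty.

01011

Round 0: 00000✓ 00001✓ 00101✓ 01011 01100✓ 10000✓ 11100✓
Round 1: -0000 -1100 00-01 0000-
PIs = {-0000, -1100, 00-01, 0000-, 01011}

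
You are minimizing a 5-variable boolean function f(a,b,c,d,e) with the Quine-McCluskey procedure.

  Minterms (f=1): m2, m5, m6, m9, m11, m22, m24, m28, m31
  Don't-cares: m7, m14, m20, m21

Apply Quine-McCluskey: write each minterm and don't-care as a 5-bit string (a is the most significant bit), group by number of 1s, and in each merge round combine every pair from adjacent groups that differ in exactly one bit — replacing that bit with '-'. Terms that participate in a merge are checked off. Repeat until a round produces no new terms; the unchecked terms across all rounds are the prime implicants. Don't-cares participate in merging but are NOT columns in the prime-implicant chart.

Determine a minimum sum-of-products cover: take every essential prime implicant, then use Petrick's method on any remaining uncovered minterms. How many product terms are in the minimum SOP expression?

size-2^0 implicants → 00010(✓)  00101(✓)  00110(✓)  00111(✓)  01001(✓)  01011(✓)  01110(✓)  10100(✓)  10101(✓)  10110(✓)  11000(✓)  11100(✓)  11111
size-2^1 implicants → -0101  -0110  0-110  00-10  001-1  0011-  010-1  1-100  101-0  1010-  11-00
Unchecked terms (primes): -0101, -0110, 0-110, 00-10, 001-1, 0011-, 010-1, 1-100, 101-0, 1010-, 11-00, 11111
Minterm coverage:
  m2 ⊆ 00-10 [E]
  m5 ⊆ -0101,001-1
  m6 ⊆ -0110,0-110,00-10,0011-
  m9 ⊆ 010-1 [E]
  m11 ⊆ 010-1 [E]
  m22 ⊆ -0110,101-0
  m24 ⊆ 11-00 [E]
  m28 ⊆ 1-100,11-00
  m31 ⊆ 11111 [E]
E = {00-10, 010-1, 11-00, 11111}
Petrick residual → -0101, -0110
Cover = b'cd'e + b'cde' + a'b'de' + a'bc'e + abd'e' + abcde  |cover|=6

6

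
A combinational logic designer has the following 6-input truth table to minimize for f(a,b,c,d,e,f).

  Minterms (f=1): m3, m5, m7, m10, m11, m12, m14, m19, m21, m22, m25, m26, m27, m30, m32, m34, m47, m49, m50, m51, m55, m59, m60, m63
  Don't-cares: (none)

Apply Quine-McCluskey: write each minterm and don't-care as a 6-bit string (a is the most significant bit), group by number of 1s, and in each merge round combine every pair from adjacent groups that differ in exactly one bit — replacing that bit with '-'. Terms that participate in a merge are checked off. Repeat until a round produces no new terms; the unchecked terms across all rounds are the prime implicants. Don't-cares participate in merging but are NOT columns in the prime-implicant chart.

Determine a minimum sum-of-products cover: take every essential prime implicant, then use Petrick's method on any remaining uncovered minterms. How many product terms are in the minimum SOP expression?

[col 0] 000011*, 000101*, 000111*, 001010*, 001011*, 001100*, 001110*, 010011*, 010101*, 010110*, 011001*, 011010*, 011011*, 011110*, 100000*, 100010*, 101111*, 110001*, 110010*, 110011*, 110111*, 111011*, 111100, 111111*
[col 1] -10011*, -11011*, 0-0011*, 0-0101, 0-1010*, 0-1011*, 0-1110*, 00-011*, 000-11, 0001-1, 001-10*, 00101-*, 0011-0, 01-011*, 01-110, 011-10*, 0110-1, 01101-*, 1-0010, 1-1111, 1000-0, 11-011*, 11-111*, 110-11*, 1100-1, 11001-, 111-11*
[col 2] -1-011, 0--011, 0-1-10, 0-101-, 11--11
Prime implicants: -1-011, 0--011, 0-0101, 0-1-10, 0-101-, 000-11, 0001-1, 0011-0, 01-110, 0110-1, 1-0010, 1-1111, 1000-0, 11--11, 1100-1, 11001-, 111100
PI chart (minterm → PIs covering it):
  3 | 0--011,000-11
  5 | 0-0101,0001-1
  7 | 000-11,0001-1
  10 | 0-1-10,0-101-
  11 | 0--011,0-101-
  12 | 0011-0  (sole → essential)
  14 | 0-1-10,0011-0
  19 | -1-011,0--011
  21 | 0-0101  (sole → essential)
  22 | 01-110  (sole → essential)
  25 | 0110-1  (sole → essential)
  26 | 0-1-10,0-101-
  27 | -1-011,0--011,0-101-,0110-1
  30 | 0-1-10,01-110
  32 | 1000-0  (sole → essential)
  34 | 1-0010,1000-0
  47 | 1-1111  (sole → essential)
  49 | 1100-1  (sole → essential)
  50 | 1-0010,11001-
  51 | -1-011,11--11,1100-1,11001-
  55 | 11--11  (sole → essential)
  59 | -1-011,11--11
  60 | 111100  (sole → essential)
  63 | 1-1111,11--11
Essential prime implicants: 0-0101, 0011-0, 01-110, 0110-1, 1-1111, 1000-0, 11--11, 1100-1, 111100
Petrick residual → -1-011, 0-101-, 000-11, 1-0010
Minimum SOP uses 13 PIs: bd'ef + a'c'de'f + a'cd'e + a'b'c'ef + a'b'cdf' + a'bdef' + a'bcd'f + ac'd'ef' + acdef + ab'c'd'f' + abef + abc'd'f + abcde'f'

13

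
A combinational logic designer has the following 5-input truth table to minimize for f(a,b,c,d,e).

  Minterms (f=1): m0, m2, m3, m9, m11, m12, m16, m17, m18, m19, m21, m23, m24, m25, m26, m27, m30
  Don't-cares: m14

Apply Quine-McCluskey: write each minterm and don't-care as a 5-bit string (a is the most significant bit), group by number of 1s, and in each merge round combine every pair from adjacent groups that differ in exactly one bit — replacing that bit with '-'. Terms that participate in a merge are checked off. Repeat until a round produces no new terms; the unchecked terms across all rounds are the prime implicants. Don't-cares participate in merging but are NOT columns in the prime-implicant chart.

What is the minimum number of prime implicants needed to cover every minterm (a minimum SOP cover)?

7

size-2^0 implicants → 00000(✓)  00010(✓)  00011(✓)  01001(✓)  01011(✓)  01100(✓)  01110(✓)  10000(✓)  10001(✓)  10010(✓)  10011(✓)  10101(✓)  10111(✓)  11000(✓)  11001(✓)  11010(✓)  11011(✓)  11110(✓)
size-2^1 implicants → -0000(✓)  -0010(✓)  -0011(✓)  -1001(✓)  -1011(✓)  -1110  0-011(✓)  000-0(✓)  0001-(✓)  010-1(✓)  011-0  1-000(✓)  1-001(✓)  1-010(✓)  1-011(✓)  10-01(✓)  10-11(✓)  100-0(✓)  100-1(✓)  1000-(✓)  1001-(✓)  101-1(✓)  11-10  110-0(✓)  110-1(✓)  1100-(✓)  1101-(✓)
size-2^2 implicants → --011  -00-0  -001-  -10-1  1-0-0(✓)  1-0-1(✓)  1-00-(✓)  1-01-(✓)  10--1  100--(✓)  110--(✓)
size-2^3 implicants → 1-0--
Unchecked terms (primes): --011, -00-0, -001-, -10-1, -1110, 011-0, 1-0--, 10--1, 11-10
Minterm coverage:
  m0 ⊆ -00-0 [E]
  m2 ⊆ -00-0,-001-
  m3 ⊆ --011,-001-
  m9 ⊆ -10-1 [E]
  m11 ⊆ --011,-10-1
  m12 ⊆ 011-0 [E]
  m16 ⊆ -00-0,1-0--
  m17 ⊆ 1-0--,10--1
  m18 ⊆ -00-0,-001-,1-0--
  m19 ⊆ --011,-001-,1-0--,10--1
  m21 ⊆ 10--1 [E]
  m23 ⊆ 10--1 [E]
  m24 ⊆ 1-0-- [E]
  m25 ⊆ -10-1,1-0--
  m26 ⊆ 1-0--,11-10
  m27 ⊆ --011,-10-1,1-0--
  m30 ⊆ -1110,11-10
E = {-00-0, -10-1, 011-0, 1-0--, 10--1}
Petrick residual → --011, -1110
Cover = c'de + b'c'e' + bc'e + bcde' + a'bce' + ac' + ab'e  |cover|=7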